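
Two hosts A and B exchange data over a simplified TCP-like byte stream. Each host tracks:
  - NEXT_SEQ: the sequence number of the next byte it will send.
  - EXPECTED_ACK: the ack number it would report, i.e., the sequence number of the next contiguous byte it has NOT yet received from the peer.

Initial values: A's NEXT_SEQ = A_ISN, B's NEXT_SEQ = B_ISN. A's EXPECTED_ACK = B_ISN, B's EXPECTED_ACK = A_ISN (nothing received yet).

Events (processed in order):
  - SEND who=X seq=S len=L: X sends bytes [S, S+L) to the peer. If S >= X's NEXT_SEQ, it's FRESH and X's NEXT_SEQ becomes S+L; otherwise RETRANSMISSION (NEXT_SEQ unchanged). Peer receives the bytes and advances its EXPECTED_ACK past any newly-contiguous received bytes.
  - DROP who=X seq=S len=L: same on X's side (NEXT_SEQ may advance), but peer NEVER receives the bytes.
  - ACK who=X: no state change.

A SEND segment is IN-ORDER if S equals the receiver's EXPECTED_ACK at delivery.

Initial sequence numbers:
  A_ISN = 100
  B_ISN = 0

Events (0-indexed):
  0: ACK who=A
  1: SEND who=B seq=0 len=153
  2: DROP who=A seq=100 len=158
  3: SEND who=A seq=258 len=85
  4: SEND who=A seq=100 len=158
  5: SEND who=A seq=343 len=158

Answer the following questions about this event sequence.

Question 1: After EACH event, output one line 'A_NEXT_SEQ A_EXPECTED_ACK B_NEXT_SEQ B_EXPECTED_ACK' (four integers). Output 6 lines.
100 0 0 100
100 153 153 100
258 153 153 100
343 153 153 100
343 153 153 343
501 153 153 501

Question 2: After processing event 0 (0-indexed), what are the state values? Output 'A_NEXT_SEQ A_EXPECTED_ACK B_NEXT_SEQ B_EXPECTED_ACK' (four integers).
After event 0: A_seq=100 A_ack=0 B_seq=0 B_ack=100

100 0 0 100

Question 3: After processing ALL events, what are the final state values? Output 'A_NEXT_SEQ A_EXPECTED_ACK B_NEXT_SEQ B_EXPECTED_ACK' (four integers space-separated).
Answer: 501 153 153 501

Derivation:
After event 0: A_seq=100 A_ack=0 B_seq=0 B_ack=100
After event 1: A_seq=100 A_ack=153 B_seq=153 B_ack=100
After event 2: A_seq=258 A_ack=153 B_seq=153 B_ack=100
After event 3: A_seq=343 A_ack=153 B_seq=153 B_ack=100
After event 4: A_seq=343 A_ack=153 B_seq=153 B_ack=343
After event 5: A_seq=501 A_ack=153 B_seq=153 B_ack=501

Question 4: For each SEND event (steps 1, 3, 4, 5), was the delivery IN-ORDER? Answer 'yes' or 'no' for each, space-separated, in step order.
Step 1: SEND seq=0 -> in-order
Step 3: SEND seq=258 -> out-of-order
Step 4: SEND seq=100 -> in-order
Step 5: SEND seq=343 -> in-order

Answer: yes no yes yes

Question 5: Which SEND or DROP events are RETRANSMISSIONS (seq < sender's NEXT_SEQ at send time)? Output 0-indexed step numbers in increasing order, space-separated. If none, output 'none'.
Answer: 4

Derivation:
Step 1: SEND seq=0 -> fresh
Step 2: DROP seq=100 -> fresh
Step 3: SEND seq=258 -> fresh
Step 4: SEND seq=100 -> retransmit
Step 5: SEND seq=343 -> fresh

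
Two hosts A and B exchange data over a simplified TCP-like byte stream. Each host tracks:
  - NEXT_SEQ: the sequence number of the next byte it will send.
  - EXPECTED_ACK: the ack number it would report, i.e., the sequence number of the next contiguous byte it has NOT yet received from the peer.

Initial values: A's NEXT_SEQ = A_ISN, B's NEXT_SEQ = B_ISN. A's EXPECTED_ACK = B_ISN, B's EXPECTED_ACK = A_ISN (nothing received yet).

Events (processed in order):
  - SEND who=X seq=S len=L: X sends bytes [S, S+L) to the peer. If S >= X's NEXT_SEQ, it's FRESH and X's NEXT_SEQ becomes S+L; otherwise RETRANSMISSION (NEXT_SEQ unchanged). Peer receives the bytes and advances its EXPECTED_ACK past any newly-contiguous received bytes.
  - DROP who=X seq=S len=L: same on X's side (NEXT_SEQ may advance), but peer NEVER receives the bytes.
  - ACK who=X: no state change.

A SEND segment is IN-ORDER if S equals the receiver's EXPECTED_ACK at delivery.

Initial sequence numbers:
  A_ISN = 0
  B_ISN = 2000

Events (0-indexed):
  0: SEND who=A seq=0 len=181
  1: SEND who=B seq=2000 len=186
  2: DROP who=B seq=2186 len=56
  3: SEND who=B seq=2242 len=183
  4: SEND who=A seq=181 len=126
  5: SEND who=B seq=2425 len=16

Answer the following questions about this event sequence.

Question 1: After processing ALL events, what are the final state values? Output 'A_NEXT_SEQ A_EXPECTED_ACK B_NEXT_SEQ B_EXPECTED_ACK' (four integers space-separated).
Answer: 307 2186 2441 307

Derivation:
After event 0: A_seq=181 A_ack=2000 B_seq=2000 B_ack=181
After event 1: A_seq=181 A_ack=2186 B_seq=2186 B_ack=181
After event 2: A_seq=181 A_ack=2186 B_seq=2242 B_ack=181
After event 3: A_seq=181 A_ack=2186 B_seq=2425 B_ack=181
After event 4: A_seq=307 A_ack=2186 B_seq=2425 B_ack=307
After event 5: A_seq=307 A_ack=2186 B_seq=2441 B_ack=307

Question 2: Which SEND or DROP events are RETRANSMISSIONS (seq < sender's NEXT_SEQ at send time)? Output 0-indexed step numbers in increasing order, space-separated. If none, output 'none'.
Step 0: SEND seq=0 -> fresh
Step 1: SEND seq=2000 -> fresh
Step 2: DROP seq=2186 -> fresh
Step 3: SEND seq=2242 -> fresh
Step 4: SEND seq=181 -> fresh
Step 5: SEND seq=2425 -> fresh

Answer: none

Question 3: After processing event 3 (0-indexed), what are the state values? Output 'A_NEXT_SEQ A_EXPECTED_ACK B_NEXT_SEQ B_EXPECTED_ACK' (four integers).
After event 0: A_seq=181 A_ack=2000 B_seq=2000 B_ack=181
After event 1: A_seq=181 A_ack=2186 B_seq=2186 B_ack=181
After event 2: A_seq=181 A_ack=2186 B_seq=2242 B_ack=181
After event 3: A_seq=181 A_ack=2186 B_seq=2425 B_ack=181

181 2186 2425 181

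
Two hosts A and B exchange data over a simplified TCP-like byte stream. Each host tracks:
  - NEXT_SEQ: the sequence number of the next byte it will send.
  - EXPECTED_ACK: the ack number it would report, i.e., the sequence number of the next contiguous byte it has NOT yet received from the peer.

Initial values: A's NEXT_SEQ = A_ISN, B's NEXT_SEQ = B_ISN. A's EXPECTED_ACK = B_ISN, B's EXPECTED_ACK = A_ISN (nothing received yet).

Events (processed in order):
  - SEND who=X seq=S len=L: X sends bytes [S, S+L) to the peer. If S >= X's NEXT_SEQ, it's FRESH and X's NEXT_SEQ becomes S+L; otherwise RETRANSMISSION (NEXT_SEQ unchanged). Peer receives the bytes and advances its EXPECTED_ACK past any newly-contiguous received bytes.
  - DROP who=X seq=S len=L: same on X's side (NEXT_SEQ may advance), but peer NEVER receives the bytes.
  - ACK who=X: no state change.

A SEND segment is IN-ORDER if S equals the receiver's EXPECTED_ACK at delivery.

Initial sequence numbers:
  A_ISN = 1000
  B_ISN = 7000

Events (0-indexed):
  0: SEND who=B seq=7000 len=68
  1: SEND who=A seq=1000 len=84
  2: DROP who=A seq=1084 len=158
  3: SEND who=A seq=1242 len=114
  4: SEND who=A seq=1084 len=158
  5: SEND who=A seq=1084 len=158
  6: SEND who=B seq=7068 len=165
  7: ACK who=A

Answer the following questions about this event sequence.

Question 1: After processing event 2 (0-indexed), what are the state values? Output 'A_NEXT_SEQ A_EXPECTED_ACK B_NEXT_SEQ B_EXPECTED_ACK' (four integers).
After event 0: A_seq=1000 A_ack=7068 B_seq=7068 B_ack=1000
After event 1: A_seq=1084 A_ack=7068 B_seq=7068 B_ack=1084
After event 2: A_seq=1242 A_ack=7068 B_seq=7068 B_ack=1084

1242 7068 7068 1084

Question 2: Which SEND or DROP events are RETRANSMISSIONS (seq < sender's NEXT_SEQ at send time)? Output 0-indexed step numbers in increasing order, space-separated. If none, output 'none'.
Answer: 4 5

Derivation:
Step 0: SEND seq=7000 -> fresh
Step 1: SEND seq=1000 -> fresh
Step 2: DROP seq=1084 -> fresh
Step 3: SEND seq=1242 -> fresh
Step 4: SEND seq=1084 -> retransmit
Step 5: SEND seq=1084 -> retransmit
Step 6: SEND seq=7068 -> fresh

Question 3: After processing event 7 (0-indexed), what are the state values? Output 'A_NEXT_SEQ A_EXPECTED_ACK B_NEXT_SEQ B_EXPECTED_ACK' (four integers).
After event 0: A_seq=1000 A_ack=7068 B_seq=7068 B_ack=1000
After event 1: A_seq=1084 A_ack=7068 B_seq=7068 B_ack=1084
After event 2: A_seq=1242 A_ack=7068 B_seq=7068 B_ack=1084
After event 3: A_seq=1356 A_ack=7068 B_seq=7068 B_ack=1084
After event 4: A_seq=1356 A_ack=7068 B_seq=7068 B_ack=1356
After event 5: A_seq=1356 A_ack=7068 B_seq=7068 B_ack=1356
After event 6: A_seq=1356 A_ack=7233 B_seq=7233 B_ack=1356
After event 7: A_seq=1356 A_ack=7233 B_seq=7233 B_ack=1356

1356 7233 7233 1356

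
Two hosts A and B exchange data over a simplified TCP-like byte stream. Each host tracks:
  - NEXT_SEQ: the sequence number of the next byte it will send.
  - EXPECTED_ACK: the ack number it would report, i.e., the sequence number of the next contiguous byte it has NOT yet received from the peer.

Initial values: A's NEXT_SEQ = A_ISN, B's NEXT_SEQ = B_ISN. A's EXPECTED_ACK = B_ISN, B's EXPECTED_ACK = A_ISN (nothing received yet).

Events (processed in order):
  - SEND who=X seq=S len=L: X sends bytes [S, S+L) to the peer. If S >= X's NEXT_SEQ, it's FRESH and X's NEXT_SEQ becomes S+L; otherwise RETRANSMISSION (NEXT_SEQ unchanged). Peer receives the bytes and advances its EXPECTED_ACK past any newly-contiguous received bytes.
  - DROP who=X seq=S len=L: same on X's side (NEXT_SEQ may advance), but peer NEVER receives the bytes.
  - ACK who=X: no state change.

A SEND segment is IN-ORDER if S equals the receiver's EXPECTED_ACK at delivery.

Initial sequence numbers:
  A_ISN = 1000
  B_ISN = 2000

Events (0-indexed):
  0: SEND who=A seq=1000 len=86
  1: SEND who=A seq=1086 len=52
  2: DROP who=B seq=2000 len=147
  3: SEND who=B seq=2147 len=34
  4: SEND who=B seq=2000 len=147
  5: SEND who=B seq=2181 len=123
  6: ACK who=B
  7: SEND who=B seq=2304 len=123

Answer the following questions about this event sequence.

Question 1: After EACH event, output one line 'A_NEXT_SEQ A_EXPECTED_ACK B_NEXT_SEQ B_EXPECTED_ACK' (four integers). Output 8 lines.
1086 2000 2000 1086
1138 2000 2000 1138
1138 2000 2147 1138
1138 2000 2181 1138
1138 2181 2181 1138
1138 2304 2304 1138
1138 2304 2304 1138
1138 2427 2427 1138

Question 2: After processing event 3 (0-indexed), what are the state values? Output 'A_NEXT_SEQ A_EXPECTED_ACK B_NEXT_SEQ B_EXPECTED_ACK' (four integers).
After event 0: A_seq=1086 A_ack=2000 B_seq=2000 B_ack=1086
After event 1: A_seq=1138 A_ack=2000 B_seq=2000 B_ack=1138
After event 2: A_seq=1138 A_ack=2000 B_seq=2147 B_ack=1138
After event 3: A_seq=1138 A_ack=2000 B_seq=2181 B_ack=1138

1138 2000 2181 1138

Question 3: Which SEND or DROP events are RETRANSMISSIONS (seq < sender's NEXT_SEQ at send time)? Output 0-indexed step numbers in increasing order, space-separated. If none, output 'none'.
Answer: 4

Derivation:
Step 0: SEND seq=1000 -> fresh
Step 1: SEND seq=1086 -> fresh
Step 2: DROP seq=2000 -> fresh
Step 3: SEND seq=2147 -> fresh
Step 4: SEND seq=2000 -> retransmit
Step 5: SEND seq=2181 -> fresh
Step 7: SEND seq=2304 -> fresh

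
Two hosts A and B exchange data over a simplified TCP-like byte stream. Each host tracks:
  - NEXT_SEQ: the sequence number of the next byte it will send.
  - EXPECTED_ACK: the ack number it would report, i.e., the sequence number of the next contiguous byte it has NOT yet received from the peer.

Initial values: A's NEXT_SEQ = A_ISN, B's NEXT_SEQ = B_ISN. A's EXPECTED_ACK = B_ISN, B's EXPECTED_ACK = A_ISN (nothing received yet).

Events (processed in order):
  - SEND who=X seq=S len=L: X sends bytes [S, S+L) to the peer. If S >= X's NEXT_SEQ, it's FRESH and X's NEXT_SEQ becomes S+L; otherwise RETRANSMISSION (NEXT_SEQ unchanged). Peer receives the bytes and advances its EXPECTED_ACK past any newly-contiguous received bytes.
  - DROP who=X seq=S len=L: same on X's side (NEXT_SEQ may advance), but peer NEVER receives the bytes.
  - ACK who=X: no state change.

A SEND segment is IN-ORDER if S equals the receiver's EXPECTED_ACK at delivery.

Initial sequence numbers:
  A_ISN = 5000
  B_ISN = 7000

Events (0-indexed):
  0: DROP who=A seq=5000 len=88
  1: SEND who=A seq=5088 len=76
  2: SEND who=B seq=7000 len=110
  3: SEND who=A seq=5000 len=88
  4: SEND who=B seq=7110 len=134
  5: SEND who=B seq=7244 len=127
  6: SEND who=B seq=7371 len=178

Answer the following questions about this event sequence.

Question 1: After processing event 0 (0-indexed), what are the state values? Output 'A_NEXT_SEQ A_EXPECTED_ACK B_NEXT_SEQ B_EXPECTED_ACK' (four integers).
After event 0: A_seq=5088 A_ack=7000 B_seq=7000 B_ack=5000

5088 7000 7000 5000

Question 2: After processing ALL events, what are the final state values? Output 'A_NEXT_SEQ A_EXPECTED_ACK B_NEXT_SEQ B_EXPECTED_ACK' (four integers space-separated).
Answer: 5164 7549 7549 5164

Derivation:
After event 0: A_seq=5088 A_ack=7000 B_seq=7000 B_ack=5000
After event 1: A_seq=5164 A_ack=7000 B_seq=7000 B_ack=5000
After event 2: A_seq=5164 A_ack=7110 B_seq=7110 B_ack=5000
After event 3: A_seq=5164 A_ack=7110 B_seq=7110 B_ack=5164
After event 4: A_seq=5164 A_ack=7244 B_seq=7244 B_ack=5164
After event 5: A_seq=5164 A_ack=7371 B_seq=7371 B_ack=5164
After event 6: A_seq=5164 A_ack=7549 B_seq=7549 B_ack=5164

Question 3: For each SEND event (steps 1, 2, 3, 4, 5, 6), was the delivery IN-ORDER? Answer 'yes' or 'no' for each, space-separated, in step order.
Step 1: SEND seq=5088 -> out-of-order
Step 2: SEND seq=7000 -> in-order
Step 3: SEND seq=5000 -> in-order
Step 4: SEND seq=7110 -> in-order
Step 5: SEND seq=7244 -> in-order
Step 6: SEND seq=7371 -> in-order

Answer: no yes yes yes yes yes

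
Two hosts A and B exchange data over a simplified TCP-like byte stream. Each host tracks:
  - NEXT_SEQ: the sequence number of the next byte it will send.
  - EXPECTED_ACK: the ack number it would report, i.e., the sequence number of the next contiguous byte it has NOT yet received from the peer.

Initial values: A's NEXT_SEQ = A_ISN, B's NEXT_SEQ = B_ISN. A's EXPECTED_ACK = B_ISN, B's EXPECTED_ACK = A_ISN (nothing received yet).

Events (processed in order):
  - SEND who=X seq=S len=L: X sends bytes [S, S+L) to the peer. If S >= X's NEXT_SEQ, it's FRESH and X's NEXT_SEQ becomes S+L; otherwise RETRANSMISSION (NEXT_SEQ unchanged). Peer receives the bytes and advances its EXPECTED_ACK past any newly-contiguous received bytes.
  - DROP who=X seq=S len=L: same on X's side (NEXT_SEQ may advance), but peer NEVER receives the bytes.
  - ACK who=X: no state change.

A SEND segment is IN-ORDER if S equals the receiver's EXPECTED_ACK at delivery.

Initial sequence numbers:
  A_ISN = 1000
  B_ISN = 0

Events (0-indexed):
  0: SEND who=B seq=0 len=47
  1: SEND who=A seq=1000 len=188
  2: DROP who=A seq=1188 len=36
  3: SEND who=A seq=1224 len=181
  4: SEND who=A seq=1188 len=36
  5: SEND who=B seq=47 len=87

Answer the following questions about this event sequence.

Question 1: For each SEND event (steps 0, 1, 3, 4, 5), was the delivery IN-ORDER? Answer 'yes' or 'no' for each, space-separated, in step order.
Step 0: SEND seq=0 -> in-order
Step 1: SEND seq=1000 -> in-order
Step 3: SEND seq=1224 -> out-of-order
Step 4: SEND seq=1188 -> in-order
Step 5: SEND seq=47 -> in-order

Answer: yes yes no yes yes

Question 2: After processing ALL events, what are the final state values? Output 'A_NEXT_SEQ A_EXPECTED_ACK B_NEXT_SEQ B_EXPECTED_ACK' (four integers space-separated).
Answer: 1405 134 134 1405

Derivation:
After event 0: A_seq=1000 A_ack=47 B_seq=47 B_ack=1000
After event 1: A_seq=1188 A_ack=47 B_seq=47 B_ack=1188
After event 2: A_seq=1224 A_ack=47 B_seq=47 B_ack=1188
After event 3: A_seq=1405 A_ack=47 B_seq=47 B_ack=1188
After event 4: A_seq=1405 A_ack=47 B_seq=47 B_ack=1405
After event 5: A_seq=1405 A_ack=134 B_seq=134 B_ack=1405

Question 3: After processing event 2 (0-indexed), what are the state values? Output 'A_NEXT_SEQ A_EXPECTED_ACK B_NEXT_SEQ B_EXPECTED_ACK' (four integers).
After event 0: A_seq=1000 A_ack=47 B_seq=47 B_ack=1000
After event 1: A_seq=1188 A_ack=47 B_seq=47 B_ack=1188
After event 2: A_seq=1224 A_ack=47 B_seq=47 B_ack=1188

1224 47 47 1188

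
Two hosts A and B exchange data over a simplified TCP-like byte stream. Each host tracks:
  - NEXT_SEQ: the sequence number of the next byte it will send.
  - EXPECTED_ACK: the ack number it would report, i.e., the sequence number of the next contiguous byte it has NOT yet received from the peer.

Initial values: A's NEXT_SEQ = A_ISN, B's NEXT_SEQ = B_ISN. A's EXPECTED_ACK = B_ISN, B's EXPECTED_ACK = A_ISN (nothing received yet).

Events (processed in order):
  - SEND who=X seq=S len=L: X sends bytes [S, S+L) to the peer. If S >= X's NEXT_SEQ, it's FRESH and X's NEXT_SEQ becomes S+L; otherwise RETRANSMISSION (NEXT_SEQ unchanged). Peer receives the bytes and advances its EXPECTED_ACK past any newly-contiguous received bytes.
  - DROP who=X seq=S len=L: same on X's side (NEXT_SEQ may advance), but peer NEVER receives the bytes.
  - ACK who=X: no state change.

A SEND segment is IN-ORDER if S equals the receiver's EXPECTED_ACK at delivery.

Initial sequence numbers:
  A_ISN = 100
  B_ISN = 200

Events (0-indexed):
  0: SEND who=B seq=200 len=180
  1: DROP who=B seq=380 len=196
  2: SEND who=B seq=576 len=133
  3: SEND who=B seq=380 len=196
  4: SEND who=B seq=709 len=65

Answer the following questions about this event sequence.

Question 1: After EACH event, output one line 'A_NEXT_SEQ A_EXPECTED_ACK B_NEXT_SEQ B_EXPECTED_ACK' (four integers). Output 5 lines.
100 380 380 100
100 380 576 100
100 380 709 100
100 709 709 100
100 774 774 100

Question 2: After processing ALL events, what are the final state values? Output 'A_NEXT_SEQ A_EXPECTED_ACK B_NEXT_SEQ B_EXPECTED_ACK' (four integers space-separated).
Answer: 100 774 774 100

Derivation:
After event 0: A_seq=100 A_ack=380 B_seq=380 B_ack=100
After event 1: A_seq=100 A_ack=380 B_seq=576 B_ack=100
After event 2: A_seq=100 A_ack=380 B_seq=709 B_ack=100
After event 3: A_seq=100 A_ack=709 B_seq=709 B_ack=100
After event 4: A_seq=100 A_ack=774 B_seq=774 B_ack=100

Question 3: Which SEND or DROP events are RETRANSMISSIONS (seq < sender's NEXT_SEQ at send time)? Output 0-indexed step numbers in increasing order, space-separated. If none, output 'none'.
Answer: 3

Derivation:
Step 0: SEND seq=200 -> fresh
Step 1: DROP seq=380 -> fresh
Step 2: SEND seq=576 -> fresh
Step 3: SEND seq=380 -> retransmit
Step 4: SEND seq=709 -> fresh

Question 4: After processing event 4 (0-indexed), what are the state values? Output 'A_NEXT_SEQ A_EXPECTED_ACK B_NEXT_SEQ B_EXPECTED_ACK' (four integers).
After event 0: A_seq=100 A_ack=380 B_seq=380 B_ack=100
After event 1: A_seq=100 A_ack=380 B_seq=576 B_ack=100
After event 2: A_seq=100 A_ack=380 B_seq=709 B_ack=100
After event 3: A_seq=100 A_ack=709 B_seq=709 B_ack=100
After event 4: A_seq=100 A_ack=774 B_seq=774 B_ack=100

100 774 774 100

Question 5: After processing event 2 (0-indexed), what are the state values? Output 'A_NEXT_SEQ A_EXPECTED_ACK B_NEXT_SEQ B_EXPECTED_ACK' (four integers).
After event 0: A_seq=100 A_ack=380 B_seq=380 B_ack=100
After event 1: A_seq=100 A_ack=380 B_seq=576 B_ack=100
After event 2: A_seq=100 A_ack=380 B_seq=709 B_ack=100

100 380 709 100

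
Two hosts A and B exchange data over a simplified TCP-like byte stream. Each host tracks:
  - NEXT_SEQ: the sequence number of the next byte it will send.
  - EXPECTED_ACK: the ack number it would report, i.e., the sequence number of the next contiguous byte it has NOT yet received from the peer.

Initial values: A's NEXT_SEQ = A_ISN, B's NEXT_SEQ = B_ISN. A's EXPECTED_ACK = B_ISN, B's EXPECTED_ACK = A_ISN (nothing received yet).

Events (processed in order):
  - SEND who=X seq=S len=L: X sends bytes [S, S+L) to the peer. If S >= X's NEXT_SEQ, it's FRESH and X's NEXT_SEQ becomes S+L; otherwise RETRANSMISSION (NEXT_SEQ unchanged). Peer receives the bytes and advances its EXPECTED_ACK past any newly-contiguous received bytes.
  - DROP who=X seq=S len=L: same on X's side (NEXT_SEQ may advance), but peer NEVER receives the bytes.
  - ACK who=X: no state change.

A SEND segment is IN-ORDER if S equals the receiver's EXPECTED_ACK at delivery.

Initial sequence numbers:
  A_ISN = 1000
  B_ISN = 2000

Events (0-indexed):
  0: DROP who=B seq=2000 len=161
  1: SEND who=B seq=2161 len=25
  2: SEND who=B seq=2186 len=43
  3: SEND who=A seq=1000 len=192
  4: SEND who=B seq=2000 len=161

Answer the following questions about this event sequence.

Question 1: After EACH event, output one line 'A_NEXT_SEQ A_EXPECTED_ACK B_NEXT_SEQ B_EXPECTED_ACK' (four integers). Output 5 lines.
1000 2000 2161 1000
1000 2000 2186 1000
1000 2000 2229 1000
1192 2000 2229 1192
1192 2229 2229 1192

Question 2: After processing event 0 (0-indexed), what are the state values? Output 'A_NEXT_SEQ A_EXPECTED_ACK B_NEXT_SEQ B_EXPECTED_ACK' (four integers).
After event 0: A_seq=1000 A_ack=2000 B_seq=2161 B_ack=1000

1000 2000 2161 1000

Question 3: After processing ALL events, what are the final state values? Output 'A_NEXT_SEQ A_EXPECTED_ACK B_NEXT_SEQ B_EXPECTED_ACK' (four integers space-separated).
Answer: 1192 2229 2229 1192

Derivation:
After event 0: A_seq=1000 A_ack=2000 B_seq=2161 B_ack=1000
After event 1: A_seq=1000 A_ack=2000 B_seq=2186 B_ack=1000
After event 2: A_seq=1000 A_ack=2000 B_seq=2229 B_ack=1000
After event 3: A_seq=1192 A_ack=2000 B_seq=2229 B_ack=1192
After event 4: A_seq=1192 A_ack=2229 B_seq=2229 B_ack=1192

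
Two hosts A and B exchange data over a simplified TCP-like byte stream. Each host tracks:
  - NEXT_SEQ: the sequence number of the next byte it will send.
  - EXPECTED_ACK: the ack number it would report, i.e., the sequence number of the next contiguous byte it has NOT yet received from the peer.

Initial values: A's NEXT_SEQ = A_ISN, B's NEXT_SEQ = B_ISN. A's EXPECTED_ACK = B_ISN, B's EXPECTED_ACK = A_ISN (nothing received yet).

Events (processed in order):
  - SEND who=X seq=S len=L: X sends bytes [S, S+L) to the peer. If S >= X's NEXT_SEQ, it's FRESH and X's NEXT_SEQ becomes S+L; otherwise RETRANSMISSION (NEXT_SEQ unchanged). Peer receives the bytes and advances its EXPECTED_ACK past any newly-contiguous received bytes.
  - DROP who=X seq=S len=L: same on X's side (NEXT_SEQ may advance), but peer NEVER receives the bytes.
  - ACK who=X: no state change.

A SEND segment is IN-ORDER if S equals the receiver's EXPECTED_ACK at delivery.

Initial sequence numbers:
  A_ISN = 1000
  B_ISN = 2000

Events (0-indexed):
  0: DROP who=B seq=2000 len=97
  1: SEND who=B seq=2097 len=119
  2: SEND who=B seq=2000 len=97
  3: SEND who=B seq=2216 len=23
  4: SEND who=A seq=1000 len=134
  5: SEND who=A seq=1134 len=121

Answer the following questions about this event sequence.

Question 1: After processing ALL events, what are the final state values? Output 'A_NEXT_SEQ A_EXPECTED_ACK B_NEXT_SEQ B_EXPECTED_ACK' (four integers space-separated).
Answer: 1255 2239 2239 1255

Derivation:
After event 0: A_seq=1000 A_ack=2000 B_seq=2097 B_ack=1000
After event 1: A_seq=1000 A_ack=2000 B_seq=2216 B_ack=1000
After event 2: A_seq=1000 A_ack=2216 B_seq=2216 B_ack=1000
After event 3: A_seq=1000 A_ack=2239 B_seq=2239 B_ack=1000
After event 4: A_seq=1134 A_ack=2239 B_seq=2239 B_ack=1134
After event 5: A_seq=1255 A_ack=2239 B_seq=2239 B_ack=1255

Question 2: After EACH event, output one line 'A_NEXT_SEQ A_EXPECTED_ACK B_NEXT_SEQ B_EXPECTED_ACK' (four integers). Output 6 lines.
1000 2000 2097 1000
1000 2000 2216 1000
1000 2216 2216 1000
1000 2239 2239 1000
1134 2239 2239 1134
1255 2239 2239 1255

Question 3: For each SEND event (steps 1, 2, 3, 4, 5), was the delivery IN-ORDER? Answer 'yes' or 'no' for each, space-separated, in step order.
Step 1: SEND seq=2097 -> out-of-order
Step 2: SEND seq=2000 -> in-order
Step 3: SEND seq=2216 -> in-order
Step 4: SEND seq=1000 -> in-order
Step 5: SEND seq=1134 -> in-order

Answer: no yes yes yes yes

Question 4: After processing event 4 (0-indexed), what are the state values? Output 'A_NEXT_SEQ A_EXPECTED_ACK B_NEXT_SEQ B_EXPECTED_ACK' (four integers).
After event 0: A_seq=1000 A_ack=2000 B_seq=2097 B_ack=1000
After event 1: A_seq=1000 A_ack=2000 B_seq=2216 B_ack=1000
After event 2: A_seq=1000 A_ack=2216 B_seq=2216 B_ack=1000
After event 3: A_seq=1000 A_ack=2239 B_seq=2239 B_ack=1000
After event 4: A_seq=1134 A_ack=2239 B_seq=2239 B_ack=1134

1134 2239 2239 1134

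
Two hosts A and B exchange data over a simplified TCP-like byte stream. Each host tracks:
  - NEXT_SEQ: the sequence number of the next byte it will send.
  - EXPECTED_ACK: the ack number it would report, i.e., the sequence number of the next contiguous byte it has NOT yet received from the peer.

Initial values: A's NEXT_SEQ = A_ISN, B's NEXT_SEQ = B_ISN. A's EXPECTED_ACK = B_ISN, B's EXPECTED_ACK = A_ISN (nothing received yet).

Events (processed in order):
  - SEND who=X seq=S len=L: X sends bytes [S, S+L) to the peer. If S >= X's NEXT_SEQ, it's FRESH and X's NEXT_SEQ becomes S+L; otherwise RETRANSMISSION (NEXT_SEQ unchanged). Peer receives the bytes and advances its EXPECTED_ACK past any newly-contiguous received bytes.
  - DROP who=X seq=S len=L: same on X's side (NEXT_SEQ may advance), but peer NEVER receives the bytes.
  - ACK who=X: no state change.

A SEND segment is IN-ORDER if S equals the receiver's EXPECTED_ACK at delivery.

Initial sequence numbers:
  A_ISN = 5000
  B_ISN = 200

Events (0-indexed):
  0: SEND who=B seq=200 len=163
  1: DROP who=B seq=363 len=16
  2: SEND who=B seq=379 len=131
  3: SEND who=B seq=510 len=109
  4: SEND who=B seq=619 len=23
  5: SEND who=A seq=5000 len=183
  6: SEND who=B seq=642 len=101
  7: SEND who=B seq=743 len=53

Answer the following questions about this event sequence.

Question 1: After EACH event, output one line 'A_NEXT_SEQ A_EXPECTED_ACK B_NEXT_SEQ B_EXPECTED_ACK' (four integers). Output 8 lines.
5000 363 363 5000
5000 363 379 5000
5000 363 510 5000
5000 363 619 5000
5000 363 642 5000
5183 363 642 5183
5183 363 743 5183
5183 363 796 5183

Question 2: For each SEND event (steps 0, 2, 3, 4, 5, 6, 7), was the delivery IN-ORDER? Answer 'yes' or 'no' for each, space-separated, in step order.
Answer: yes no no no yes no no

Derivation:
Step 0: SEND seq=200 -> in-order
Step 2: SEND seq=379 -> out-of-order
Step 3: SEND seq=510 -> out-of-order
Step 4: SEND seq=619 -> out-of-order
Step 5: SEND seq=5000 -> in-order
Step 6: SEND seq=642 -> out-of-order
Step 7: SEND seq=743 -> out-of-order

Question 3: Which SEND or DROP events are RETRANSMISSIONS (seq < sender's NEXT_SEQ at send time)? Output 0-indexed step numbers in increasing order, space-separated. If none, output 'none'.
Step 0: SEND seq=200 -> fresh
Step 1: DROP seq=363 -> fresh
Step 2: SEND seq=379 -> fresh
Step 3: SEND seq=510 -> fresh
Step 4: SEND seq=619 -> fresh
Step 5: SEND seq=5000 -> fresh
Step 6: SEND seq=642 -> fresh
Step 7: SEND seq=743 -> fresh

Answer: none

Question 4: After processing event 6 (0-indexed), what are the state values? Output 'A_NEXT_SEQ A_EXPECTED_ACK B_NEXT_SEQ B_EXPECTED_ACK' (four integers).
After event 0: A_seq=5000 A_ack=363 B_seq=363 B_ack=5000
After event 1: A_seq=5000 A_ack=363 B_seq=379 B_ack=5000
After event 2: A_seq=5000 A_ack=363 B_seq=510 B_ack=5000
After event 3: A_seq=5000 A_ack=363 B_seq=619 B_ack=5000
After event 4: A_seq=5000 A_ack=363 B_seq=642 B_ack=5000
After event 5: A_seq=5183 A_ack=363 B_seq=642 B_ack=5183
After event 6: A_seq=5183 A_ack=363 B_seq=743 B_ack=5183

5183 363 743 5183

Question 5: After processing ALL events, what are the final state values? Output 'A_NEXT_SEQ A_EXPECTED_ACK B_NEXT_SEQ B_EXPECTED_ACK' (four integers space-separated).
Answer: 5183 363 796 5183

Derivation:
After event 0: A_seq=5000 A_ack=363 B_seq=363 B_ack=5000
After event 1: A_seq=5000 A_ack=363 B_seq=379 B_ack=5000
After event 2: A_seq=5000 A_ack=363 B_seq=510 B_ack=5000
After event 3: A_seq=5000 A_ack=363 B_seq=619 B_ack=5000
After event 4: A_seq=5000 A_ack=363 B_seq=642 B_ack=5000
After event 5: A_seq=5183 A_ack=363 B_seq=642 B_ack=5183
After event 6: A_seq=5183 A_ack=363 B_seq=743 B_ack=5183
After event 7: A_seq=5183 A_ack=363 B_seq=796 B_ack=5183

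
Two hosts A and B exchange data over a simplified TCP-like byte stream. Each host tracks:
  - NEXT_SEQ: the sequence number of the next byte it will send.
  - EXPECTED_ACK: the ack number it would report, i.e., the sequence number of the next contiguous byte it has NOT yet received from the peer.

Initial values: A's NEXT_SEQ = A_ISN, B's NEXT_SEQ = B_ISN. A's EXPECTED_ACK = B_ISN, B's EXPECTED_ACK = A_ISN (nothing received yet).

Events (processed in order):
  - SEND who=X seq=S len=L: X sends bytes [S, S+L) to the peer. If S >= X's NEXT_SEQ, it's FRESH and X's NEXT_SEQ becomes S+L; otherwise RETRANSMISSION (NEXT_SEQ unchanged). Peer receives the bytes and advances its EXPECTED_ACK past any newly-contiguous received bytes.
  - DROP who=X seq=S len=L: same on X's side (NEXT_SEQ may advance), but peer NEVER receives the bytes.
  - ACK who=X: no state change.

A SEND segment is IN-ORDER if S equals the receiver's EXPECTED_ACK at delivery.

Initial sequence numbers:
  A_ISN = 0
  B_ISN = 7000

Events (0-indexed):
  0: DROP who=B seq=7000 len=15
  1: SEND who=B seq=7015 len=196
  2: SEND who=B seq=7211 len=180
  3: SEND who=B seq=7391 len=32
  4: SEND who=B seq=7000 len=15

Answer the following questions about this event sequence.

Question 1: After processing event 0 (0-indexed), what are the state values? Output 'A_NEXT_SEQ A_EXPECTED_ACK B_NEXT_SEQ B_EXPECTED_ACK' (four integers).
After event 0: A_seq=0 A_ack=7000 B_seq=7015 B_ack=0

0 7000 7015 0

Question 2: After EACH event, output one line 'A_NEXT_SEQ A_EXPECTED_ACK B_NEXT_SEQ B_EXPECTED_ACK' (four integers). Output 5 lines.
0 7000 7015 0
0 7000 7211 0
0 7000 7391 0
0 7000 7423 0
0 7423 7423 0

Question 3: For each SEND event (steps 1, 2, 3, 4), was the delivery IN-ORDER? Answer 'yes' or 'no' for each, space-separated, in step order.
Answer: no no no yes

Derivation:
Step 1: SEND seq=7015 -> out-of-order
Step 2: SEND seq=7211 -> out-of-order
Step 3: SEND seq=7391 -> out-of-order
Step 4: SEND seq=7000 -> in-order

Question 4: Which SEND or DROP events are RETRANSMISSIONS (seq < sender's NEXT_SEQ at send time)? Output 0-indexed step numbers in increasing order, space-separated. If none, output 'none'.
Step 0: DROP seq=7000 -> fresh
Step 1: SEND seq=7015 -> fresh
Step 2: SEND seq=7211 -> fresh
Step 3: SEND seq=7391 -> fresh
Step 4: SEND seq=7000 -> retransmit

Answer: 4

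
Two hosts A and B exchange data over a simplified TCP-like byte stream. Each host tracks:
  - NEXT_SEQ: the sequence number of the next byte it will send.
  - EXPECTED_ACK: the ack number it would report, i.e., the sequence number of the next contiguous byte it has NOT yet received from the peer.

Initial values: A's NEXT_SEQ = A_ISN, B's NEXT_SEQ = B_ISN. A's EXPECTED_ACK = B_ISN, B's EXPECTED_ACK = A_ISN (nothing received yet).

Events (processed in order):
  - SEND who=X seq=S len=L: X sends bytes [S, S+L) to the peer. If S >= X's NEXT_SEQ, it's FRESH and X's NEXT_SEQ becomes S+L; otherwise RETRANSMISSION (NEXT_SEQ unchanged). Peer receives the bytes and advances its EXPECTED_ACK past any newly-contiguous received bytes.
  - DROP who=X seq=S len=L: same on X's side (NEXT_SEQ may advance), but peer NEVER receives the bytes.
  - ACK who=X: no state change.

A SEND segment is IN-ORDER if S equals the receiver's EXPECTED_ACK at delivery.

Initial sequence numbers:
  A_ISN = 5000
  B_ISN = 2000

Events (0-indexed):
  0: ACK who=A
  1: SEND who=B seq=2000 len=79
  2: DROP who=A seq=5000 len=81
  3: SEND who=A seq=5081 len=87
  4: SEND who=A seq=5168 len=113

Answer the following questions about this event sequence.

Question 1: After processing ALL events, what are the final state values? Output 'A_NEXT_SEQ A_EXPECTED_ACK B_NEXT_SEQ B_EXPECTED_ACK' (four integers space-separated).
Answer: 5281 2079 2079 5000

Derivation:
After event 0: A_seq=5000 A_ack=2000 B_seq=2000 B_ack=5000
After event 1: A_seq=5000 A_ack=2079 B_seq=2079 B_ack=5000
After event 2: A_seq=5081 A_ack=2079 B_seq=2079 B_ack=5000
After event 3: A_seq=5168 A_ack=2079 B_seq=2079 B_ack=5000
After event 4: A_seq=5281 A_ack=2079 B_seq=2079 B_ack=5000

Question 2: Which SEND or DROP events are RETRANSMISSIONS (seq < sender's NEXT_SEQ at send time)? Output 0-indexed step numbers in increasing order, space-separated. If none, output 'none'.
Step 1: SEND seq=2000 -> fresh
Step 2: DROP seq=5000 -> fresh
Step 3: SEND seq=5081 -> fresh
Step 4: SEND seq=5168 -> fresh

Answer: none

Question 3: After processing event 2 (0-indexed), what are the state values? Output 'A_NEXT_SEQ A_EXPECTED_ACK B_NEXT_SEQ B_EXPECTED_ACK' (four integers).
After event 0: A_seq=5000 A_ack=2000 B_seq=2000 B_ack=5000
After event 1: A_seq=5000 A_ack=2079 B_seq=2079 B_ack=5000
After event 2: A_seq=5081 A_ack=2079 B_seq=2079 B_ack=5000

5081 2079 2079 5000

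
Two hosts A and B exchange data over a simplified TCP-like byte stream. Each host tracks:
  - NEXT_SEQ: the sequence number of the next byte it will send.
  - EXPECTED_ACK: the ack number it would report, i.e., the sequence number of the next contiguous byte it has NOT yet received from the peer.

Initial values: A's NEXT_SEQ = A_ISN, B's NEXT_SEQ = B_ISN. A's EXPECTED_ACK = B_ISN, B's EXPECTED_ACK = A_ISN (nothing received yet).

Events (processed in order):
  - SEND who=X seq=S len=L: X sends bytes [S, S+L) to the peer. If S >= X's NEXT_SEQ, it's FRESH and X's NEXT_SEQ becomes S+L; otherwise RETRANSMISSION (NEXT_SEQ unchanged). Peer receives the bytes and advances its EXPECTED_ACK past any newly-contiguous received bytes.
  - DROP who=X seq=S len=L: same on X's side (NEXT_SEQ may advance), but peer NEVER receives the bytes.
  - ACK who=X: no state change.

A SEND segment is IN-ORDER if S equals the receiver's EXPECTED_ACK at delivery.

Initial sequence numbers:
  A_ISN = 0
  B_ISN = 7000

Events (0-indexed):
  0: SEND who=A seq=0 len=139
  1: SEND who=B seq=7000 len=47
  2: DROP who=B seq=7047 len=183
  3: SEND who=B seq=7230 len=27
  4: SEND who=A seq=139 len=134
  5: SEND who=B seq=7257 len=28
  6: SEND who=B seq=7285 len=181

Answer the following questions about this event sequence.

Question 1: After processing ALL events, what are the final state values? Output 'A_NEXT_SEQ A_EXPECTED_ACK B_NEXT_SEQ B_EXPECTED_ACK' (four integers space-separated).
After event 0: A_seq=139 A_ack=7000 B_seq=7000 B_ack=139
After event 1: A_seq=139 A_ack=7047 B_seq=7047 B_ack=139
After event 2: A_seq=139 A_ack=7047 B_seq=7230 B_ack=139
After event 3: A_seq=139 A_ack=7047 B_seq=7257 B_ack=139
After event 4: A_seq=273 A_ack=7047 B_seq=7257 B_ack=273
After event 5: A_seq=273 A_ack=7047 B_seq=7285 B_ack=273
After event 6: A_seq=273 A_ack=7047 B_seq=7466 B_ack=273

Answer: 273 7047 7466 273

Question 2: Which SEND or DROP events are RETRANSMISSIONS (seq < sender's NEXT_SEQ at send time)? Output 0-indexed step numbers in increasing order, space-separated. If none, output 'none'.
Answer: none

Derivation:
Step 0: SEND seq=0 -> fresh
Step 1: SEND seq=7000 -> fresh
Step 2: DROP seq=7047 -> fresh
Step 3: SEND seq=7230 -> fresh
Step 4: SEND seq=139 -> fresh
Step 5: SEND seq=7257 -> fresh
Step 6: SEND seq=7285 -> fresh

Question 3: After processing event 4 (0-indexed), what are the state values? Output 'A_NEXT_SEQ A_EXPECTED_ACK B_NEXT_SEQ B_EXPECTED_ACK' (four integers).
After event 0: A_seq=139 A_ack=7000 B_seq=7000 B_ack=139
After event 1: A_seq=139 A_ack=7047 B_seq=7047 B_ack=139
After event 2: A_seq=139 A_ack=7047 B_seq=7230 B_ack=139
After event 3: A_seq=139 A_ack=7047 B_seq=7257 B_ack=139
After event 4: A_seq=273 A_ack=7047 B_seq=7257 B_ack=273

273 7047 7257 273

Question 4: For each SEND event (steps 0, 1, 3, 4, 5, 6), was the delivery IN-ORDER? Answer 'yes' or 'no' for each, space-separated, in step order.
Step 0: SEND seq=0 -> in-order
Step 1: SEND seq=7000 -> in-order
Step 3: SEND seq=7230 -> out-of-order
Step 4: SEND seq=139 -> in-order
Step 5: SEND seq=7257 -> out-of-order
Step 6: SEND seq=7285 -> out-of-order

Answer: yes yes no yes no no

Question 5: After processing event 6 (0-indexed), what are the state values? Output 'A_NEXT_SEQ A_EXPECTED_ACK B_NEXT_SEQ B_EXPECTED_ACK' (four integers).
After event 0: A_seq=139 A_ack=7000 B_seq=7000 B_ack=139
After event 1: A_seq=139 A_ack=7047 B_seq=7047 B_ack=139
After event 2: A_seq=139 A_ack=7047 B_seq=7230 B_ack=139
After event 3: A_seq=139 A_ack=7047 B_seq=7257 B_ack=139
After event 4: A_seq=273 A_ack=7047 B_seq=7257 B_ack=273
After event 5: A_seq=273 A_ack=7047 B_seq=7285 B_ack=273
After event 6: A_seq=273 A_ack=7047 B_seq=7466 B_ack=273

273 7047 7466 273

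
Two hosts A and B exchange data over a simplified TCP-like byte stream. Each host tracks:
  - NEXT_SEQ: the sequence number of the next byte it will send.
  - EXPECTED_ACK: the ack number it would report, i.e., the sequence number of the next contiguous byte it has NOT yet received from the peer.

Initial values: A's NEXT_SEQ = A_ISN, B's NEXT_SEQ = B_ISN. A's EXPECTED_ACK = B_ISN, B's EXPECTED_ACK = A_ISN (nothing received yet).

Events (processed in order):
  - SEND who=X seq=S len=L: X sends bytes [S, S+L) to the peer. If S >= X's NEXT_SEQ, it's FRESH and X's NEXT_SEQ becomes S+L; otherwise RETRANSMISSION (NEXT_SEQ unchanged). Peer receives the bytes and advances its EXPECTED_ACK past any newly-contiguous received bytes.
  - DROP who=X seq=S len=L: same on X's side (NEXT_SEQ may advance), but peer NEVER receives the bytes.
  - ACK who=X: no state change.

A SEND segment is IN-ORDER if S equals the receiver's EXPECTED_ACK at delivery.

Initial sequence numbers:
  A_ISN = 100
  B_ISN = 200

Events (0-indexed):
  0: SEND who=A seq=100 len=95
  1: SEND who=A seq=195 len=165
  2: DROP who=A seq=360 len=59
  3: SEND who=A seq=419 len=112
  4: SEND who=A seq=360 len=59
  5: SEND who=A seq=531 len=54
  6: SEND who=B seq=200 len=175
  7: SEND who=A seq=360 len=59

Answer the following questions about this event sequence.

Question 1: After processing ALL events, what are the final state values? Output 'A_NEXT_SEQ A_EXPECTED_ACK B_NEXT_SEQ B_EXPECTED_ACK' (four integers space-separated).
Answer: 585 375 375 585

Derivation:
After event 0: A_seq=195 A_ack=200 B_seq=200 B_ack=195
After event 1: A_seq=360 A_ack=200 B_seq=200 B_ack=360
After event 2: A_seq=419 A_ack=200 B_seq=200 B_ack=360
After event 3: A_seq=531 A_ack=200 B_seq=200 B_ack=360
After event 4: A_seq=531 A_ack=200 B_seq=200 B_ack=531
After event 5: A_seq=585 A_ack=200 B_seq=200 B_ack=585
After event 6: A_seq=585 A_ack=375 B_seq=375 B_ack=585
After event 7: A_seq=585 A_ack=375 B_seq=375 B_ack=585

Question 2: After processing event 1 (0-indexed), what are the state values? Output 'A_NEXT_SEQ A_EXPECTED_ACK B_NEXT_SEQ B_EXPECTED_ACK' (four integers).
After event 0: A_seq=195 A_ack=200 B_seq=200 B_ack=195
After event 1: A_seq=360 A_ack=200 B_seq=200 B_ack=360

360 200 200 360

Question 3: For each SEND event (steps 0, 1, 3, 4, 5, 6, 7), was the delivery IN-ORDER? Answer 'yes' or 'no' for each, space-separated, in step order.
Answer: yes yes no yes yes yes no

Derivation:
Step 0: SEND seq=100 -> in-order
Step 1: SEND seq=195 -> in-order
Step 3: SEND seq=419 -> out-of-order
Step 4: SEND seq=360 -> in-order
Step 5: SEND seq=531 -> in-order
Step 6: SEND seq=200 -> in-order
Step 7: SEND seq=360 -> out-of-order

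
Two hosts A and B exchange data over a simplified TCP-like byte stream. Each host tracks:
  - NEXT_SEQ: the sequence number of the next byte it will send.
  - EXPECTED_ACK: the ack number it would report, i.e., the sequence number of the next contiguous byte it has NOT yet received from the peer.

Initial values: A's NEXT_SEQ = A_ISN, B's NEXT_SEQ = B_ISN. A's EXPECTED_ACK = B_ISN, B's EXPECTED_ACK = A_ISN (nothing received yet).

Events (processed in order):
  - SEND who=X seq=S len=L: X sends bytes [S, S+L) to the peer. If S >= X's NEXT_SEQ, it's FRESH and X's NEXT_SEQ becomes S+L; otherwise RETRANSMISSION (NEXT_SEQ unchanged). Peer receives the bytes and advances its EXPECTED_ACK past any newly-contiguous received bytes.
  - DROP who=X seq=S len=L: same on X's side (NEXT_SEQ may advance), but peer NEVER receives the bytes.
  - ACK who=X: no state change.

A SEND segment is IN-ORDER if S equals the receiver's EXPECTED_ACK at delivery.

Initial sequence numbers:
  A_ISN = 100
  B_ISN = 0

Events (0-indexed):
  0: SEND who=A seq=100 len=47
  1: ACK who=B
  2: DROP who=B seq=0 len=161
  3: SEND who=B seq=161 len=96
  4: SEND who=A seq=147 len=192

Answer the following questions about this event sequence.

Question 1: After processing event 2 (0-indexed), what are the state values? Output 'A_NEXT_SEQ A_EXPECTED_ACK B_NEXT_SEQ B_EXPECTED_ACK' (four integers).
After event 0: A_seq=147 A_ack=0 B_seq=0 B_ack=147
After event 1: A_seq=147 A_ack=0 B_seq=0 B_ack=147
After event 2: A_seq=147 A_ack=0 B_seq=161 B_ack=147

147 0 161 147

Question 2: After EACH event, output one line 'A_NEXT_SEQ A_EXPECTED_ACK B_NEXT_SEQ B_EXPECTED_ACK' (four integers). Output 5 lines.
147 0 0 147
147 0 0 147
147 0 161 147
147 0 257 147
339 0 257 339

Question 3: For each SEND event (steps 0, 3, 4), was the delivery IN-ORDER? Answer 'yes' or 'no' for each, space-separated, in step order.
Answer: yes no yes

Derivation:
Step 0: SEND seq=100 -> in-order
Step 3: SEND seq=161 -> out-of-order
Step 4: SEND seq=147 -> in-order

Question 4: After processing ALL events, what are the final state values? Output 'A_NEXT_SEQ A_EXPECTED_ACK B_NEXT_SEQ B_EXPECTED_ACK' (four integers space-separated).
Answer: 339 0 257 339

Derivation:
After event 0: A_seq=147 A_ack=0 B_seq=0 B_ack=147
After event 1: A_seq=147 A_ack=0 B_seq=0 B_ack=147
After event 2: A_seq=147 A_ack=0 B_seq=161 B_ack=147
After event 3: A_seq=147 A_ack=0 B_seq=257 B_ack=147
After event 4: A_seq=339 A_ack=0 B_seq=257 B_ack=339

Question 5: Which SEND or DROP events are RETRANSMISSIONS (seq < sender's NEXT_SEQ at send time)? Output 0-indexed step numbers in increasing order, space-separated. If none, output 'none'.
Step 0: SEND seq=100 -> fresh
Step 2: DROP seq=0 -> fresh
Step 3: SEND seq=161 -> fresh
Step 4: SEND seq=147 -> fresh

Answer: none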